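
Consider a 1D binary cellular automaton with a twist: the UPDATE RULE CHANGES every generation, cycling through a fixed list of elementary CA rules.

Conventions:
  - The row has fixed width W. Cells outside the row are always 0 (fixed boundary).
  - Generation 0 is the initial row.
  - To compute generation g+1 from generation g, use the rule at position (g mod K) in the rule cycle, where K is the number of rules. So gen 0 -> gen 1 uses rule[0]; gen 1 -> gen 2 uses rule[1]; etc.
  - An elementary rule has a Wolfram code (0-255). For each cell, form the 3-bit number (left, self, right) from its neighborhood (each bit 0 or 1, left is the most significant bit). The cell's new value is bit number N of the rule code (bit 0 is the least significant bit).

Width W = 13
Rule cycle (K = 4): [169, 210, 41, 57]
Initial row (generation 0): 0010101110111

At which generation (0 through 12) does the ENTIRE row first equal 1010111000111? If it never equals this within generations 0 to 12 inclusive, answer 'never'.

Answer: never

Derivation:
Gen 0: 0010101110111
Gen 1 (rule 169): 1001011101110
Gen 2 (rule 210): 0110001100111
Gen 3 (rule 41): 0100101000100
Gen 4 (rule 57): 0010010110011
Gen 5 (rule 169): 1000001100010
Gen 6 (rule 210): 0100010110101
Gen 7 (rule 41): 0001001101010
Gen 8 (rule 57): 1100101010101
Gen 9 (rule 169): 1000010101010
Gen 10 (rule 210): 0100100000001
Gen 11 (rule 41): 0000001111100
Gen 12 (rule 57): 1111101000011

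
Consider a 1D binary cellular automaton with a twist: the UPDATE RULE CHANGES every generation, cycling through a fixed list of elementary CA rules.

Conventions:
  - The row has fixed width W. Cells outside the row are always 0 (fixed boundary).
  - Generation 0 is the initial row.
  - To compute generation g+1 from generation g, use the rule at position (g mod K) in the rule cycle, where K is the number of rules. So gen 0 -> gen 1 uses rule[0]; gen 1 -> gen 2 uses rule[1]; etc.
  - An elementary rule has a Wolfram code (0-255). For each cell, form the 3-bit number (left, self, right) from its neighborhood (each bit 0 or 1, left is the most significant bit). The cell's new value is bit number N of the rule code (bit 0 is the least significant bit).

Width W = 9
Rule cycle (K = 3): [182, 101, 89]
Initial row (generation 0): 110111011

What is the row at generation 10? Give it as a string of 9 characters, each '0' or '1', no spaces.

Answer: 011110010

Derivation:
Gen 0: 110111011
Gen 1 (rule 182): 001010100
Gen 2 (rule 101): 101111101
Gen 3 (rule 89): 001000100
Gen 4 (rule 182): 011101110
Gen 5 (rule 101): 000110010
Gen 6 (rule 89): 110111001
Gen 7 (rule 182): 001010111
Gen 8 (rule 101): 101111001
Gen 9 (rule 89): 001001100
Gen 10 (rule 182): 011110010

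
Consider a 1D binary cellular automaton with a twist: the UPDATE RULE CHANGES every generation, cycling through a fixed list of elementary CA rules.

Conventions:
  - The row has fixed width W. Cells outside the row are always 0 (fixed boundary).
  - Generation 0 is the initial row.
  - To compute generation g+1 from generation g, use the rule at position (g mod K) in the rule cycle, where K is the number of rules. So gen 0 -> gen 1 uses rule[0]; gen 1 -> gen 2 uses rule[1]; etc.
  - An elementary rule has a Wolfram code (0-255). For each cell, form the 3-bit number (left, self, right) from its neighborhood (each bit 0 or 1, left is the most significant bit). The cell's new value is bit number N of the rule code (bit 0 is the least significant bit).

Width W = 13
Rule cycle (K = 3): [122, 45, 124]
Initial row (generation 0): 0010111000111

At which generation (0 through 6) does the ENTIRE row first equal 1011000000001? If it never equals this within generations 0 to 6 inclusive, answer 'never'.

Answer: 4

Derivation:
Gen 0: 0010111000111
Gen 1 (rule 122): 0101101101101
Gen 2 (rule 45): 0111011011011
Gen 3 (rule 124): 0101111111111
Gen 4 (rule 122): 1011000000001
Gen 5 (rule 45): 1110011111101
Gen 6 (rule 124): 1011010000111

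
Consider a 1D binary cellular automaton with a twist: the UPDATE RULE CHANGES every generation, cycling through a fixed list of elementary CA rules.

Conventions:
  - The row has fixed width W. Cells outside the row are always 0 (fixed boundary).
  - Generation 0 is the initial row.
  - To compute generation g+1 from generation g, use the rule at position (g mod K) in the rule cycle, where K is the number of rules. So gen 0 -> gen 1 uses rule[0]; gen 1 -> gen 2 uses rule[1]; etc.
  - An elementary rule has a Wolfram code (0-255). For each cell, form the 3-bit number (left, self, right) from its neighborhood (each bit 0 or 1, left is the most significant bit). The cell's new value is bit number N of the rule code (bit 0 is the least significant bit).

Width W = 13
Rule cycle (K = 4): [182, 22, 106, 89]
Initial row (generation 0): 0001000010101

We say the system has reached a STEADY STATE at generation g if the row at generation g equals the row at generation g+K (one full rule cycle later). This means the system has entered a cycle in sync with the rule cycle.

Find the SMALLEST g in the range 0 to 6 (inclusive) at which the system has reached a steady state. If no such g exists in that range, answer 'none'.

Answer: none

Derivation:
Gen 0: 0001000010101
Gen 1 (rule 182): 0011100111111
Gen 2 (rule 22): 0100011000000
Gen 3 (rule 106): 1000111000000
Gen 4 (rule 89): 0110101111111
Gen 5 (rule 182): 1001110111110
Gen 6 (rule 22): 1110000000001
Gen 7 (rule 106): 1010000000010
Gen 8 (rule 89): 0001111111001
Gen 9 (rule 182): 0010111110111
Gen 10 (rule 22): 0110000000000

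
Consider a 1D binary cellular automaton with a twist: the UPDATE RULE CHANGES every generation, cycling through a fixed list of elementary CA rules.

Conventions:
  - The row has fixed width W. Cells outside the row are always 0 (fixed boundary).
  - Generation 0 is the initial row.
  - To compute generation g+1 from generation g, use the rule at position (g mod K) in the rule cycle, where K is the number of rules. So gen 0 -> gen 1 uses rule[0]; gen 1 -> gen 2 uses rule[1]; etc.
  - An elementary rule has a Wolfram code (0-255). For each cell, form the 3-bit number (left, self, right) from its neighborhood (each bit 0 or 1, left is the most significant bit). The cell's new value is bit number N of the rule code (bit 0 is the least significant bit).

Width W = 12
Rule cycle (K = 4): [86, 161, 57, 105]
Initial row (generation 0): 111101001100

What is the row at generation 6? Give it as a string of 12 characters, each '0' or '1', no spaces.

Answer: 010000000010

Derivation:
Gen 0: 111101001100
Gen 1 (rule 86): 000101110110
Gen 2 (rule 161): 110010101000
Gen 3 (rule 57): 101001010111
Gen 4 (rule 105): 010000101101
Gen 5 (rule 86): 111001100101
Gen 6 (rule 161): 010000000010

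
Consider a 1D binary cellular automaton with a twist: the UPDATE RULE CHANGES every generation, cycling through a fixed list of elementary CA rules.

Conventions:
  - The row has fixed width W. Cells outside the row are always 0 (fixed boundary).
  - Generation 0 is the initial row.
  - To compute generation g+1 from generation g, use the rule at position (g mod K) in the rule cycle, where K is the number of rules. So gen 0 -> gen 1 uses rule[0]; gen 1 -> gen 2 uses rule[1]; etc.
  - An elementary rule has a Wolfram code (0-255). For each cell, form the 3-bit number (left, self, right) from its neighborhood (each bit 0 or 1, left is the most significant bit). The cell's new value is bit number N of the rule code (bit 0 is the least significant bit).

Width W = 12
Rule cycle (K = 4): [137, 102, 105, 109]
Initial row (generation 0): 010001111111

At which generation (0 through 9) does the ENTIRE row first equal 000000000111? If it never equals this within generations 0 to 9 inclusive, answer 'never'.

Gen 0: 010001111111
Gen 1 (rule 137): 000101111110
Gen 2 (rule 102): 001110000010
Gen 3 (rule 105): 101010111000
Gen 4 (rule 109): 111111101011
Gen 5 (rule 137): 111111000010
Gen 6 (rule 102): 000001000110
Gen 7 (rule 105): 111100010110
Gen 8 (rule 109): 100101011110
Gen 9 (rule 137): 000000011100

Answer: never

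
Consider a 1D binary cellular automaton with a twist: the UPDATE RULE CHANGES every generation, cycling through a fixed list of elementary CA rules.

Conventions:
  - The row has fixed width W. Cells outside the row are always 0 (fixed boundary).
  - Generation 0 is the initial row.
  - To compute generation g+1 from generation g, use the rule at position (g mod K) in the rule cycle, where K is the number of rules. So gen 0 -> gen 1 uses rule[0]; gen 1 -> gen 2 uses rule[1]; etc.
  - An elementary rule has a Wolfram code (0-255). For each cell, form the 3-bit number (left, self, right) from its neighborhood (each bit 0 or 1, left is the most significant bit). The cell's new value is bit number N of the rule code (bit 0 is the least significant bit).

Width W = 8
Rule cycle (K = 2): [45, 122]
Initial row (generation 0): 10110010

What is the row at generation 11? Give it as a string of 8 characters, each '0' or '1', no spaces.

Answer: 11100001

Derivation:
Gen 0: 10110010
Gen 1 (rule 45): 11100010
Gen 2 (rule 122): 10110101
Gen 3 (rule 45): 11101111
Gen 4 (rule 122): 10111001
Gen 5 (rule 45): 11100001
Gen 6 (rule 122): 10110010
Gen 7 (rule 45): 11100010
Gen 8 (rule 122): 10110101
Gen 9 (rule 45): 11101111
Gen 10 (rule 122): 10111001
Gen 11 (rule 45): 11100001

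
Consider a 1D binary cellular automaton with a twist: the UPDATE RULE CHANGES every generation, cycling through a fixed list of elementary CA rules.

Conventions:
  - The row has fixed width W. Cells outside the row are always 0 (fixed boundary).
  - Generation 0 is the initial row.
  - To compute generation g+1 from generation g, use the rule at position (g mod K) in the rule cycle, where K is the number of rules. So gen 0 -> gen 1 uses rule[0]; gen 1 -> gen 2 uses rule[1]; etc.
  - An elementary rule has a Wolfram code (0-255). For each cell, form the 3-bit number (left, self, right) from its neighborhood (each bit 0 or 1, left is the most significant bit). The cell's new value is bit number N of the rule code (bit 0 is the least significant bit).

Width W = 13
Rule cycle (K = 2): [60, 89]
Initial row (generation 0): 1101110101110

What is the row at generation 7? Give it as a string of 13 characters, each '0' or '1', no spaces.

Gen 0: 1101110101110
Gen 1 (rule 60): 1011001111001
Gen 2 (rule 89): 0011101001100
Gen 3 (rule 60): 0010011101010
Gen 4 (rule 89): 1001010100001
Gen 5 (rule 60): 1101111110001
Gen 6 (rule 89): 1101000011100
Gen 7 (rule 60): 1011100010010

Answer: 1011100010010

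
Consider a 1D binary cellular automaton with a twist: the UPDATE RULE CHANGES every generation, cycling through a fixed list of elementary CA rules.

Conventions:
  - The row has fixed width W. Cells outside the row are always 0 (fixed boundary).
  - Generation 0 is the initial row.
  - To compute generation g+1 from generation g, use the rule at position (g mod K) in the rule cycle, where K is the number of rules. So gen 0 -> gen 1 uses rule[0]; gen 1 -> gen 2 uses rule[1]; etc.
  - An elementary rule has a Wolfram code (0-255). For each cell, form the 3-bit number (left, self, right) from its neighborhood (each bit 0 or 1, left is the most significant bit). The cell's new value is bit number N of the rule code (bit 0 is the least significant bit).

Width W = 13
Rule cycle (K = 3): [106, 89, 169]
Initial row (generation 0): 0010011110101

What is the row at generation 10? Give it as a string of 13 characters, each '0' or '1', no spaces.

Gen 0: 0010011110101
Gen 1 (rule 106): 0100110011010
Gen 2 (rule 89): 0010111011001
Gen 3 (rule 169): 1001110110000
Gen 4 (rule 106): 0011011110000
Gen 5 (rule 89): 1011010011111
Gen 6 (rule 169): 0110100011110
Gen 7 (rule 106): 1111000110010
Gen 8 (rule 89): 1001110111001
Gen 9 (rule 169): 0001101110000
Gen 10 (rule 106): 0011111010000

Answer: 0011111010000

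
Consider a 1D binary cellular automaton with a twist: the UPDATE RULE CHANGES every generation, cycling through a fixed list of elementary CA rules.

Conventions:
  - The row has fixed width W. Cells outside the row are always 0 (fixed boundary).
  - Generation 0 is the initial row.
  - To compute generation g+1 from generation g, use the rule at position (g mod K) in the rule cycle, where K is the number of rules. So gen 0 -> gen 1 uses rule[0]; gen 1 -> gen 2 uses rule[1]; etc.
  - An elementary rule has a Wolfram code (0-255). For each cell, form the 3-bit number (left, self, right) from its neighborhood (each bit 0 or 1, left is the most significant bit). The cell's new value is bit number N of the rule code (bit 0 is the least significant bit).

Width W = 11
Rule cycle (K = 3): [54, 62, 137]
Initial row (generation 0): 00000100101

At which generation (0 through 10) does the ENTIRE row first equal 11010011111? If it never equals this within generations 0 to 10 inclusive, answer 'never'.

Answer: 3

Derivation:
Gen 0: 00000100101
Gen 1 (rule 54): 00001111111
Gen 2 (rule 62): 00011000000
Gen 3 (rule 137): 11010011111
Gen 4 (rule 54): 00111100000
Gen 5 (rule 62): 01100010000
Gen 6 (rule 137): 01001000111
Gen 7 (rule 54): 11111101000
Gen 8 (rule 62): 10000011100
Gen 9 (rule 137): 00111011001
Gen 10 (rule 54): 01000100111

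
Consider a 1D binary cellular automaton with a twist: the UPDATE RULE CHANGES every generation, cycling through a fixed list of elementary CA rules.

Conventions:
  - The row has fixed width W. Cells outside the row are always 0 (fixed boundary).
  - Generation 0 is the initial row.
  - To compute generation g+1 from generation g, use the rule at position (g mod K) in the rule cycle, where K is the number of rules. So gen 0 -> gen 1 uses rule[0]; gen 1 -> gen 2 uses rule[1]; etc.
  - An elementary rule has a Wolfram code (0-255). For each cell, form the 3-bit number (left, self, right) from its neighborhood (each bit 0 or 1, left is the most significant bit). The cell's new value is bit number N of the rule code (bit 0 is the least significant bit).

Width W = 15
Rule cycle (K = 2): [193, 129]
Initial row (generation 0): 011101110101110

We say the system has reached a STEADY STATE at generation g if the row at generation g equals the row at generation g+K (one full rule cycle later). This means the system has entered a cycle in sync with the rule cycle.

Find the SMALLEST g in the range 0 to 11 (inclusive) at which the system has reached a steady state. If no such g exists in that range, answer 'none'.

Answer: none

Derivation:
Gen 0: 011101110101110
Gen 1 (rule 193): 001100110000110
Gen 2 (rule 129): 100000000110000
Gen 3 (rule 193): 001111110010111
Gen 4 (rule 129): 100111100000010
Gen 5 (rule 193): 000011101111000
Gen 6 (rule 129): 111001000110011
Gen 7 (rule 193): 011000010010001
Gen 8 (rule 129): 000011000000100
Gen 9 (rule 193): 111001011110001
Gen 10 (rule 129): 010000001100100
Gen 11 (rule 193): 000111100100001
Gen 12 (rule 129): 110011000001100
Gen 13 (rule 193): 010001011100101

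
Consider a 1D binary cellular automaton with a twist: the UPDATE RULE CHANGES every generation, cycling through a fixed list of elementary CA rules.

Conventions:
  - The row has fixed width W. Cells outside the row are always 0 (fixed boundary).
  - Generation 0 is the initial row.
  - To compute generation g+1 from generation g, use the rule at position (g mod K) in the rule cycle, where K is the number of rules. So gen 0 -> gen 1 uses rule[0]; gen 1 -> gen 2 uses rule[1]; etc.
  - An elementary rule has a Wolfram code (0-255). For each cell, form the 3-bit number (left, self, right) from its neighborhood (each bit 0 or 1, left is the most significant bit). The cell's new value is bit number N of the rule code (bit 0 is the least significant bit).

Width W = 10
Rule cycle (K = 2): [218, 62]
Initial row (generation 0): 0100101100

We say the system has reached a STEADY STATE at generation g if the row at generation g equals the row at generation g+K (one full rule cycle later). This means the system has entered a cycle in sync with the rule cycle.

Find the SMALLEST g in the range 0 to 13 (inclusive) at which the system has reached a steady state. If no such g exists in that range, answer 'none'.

Gen 0: 0100101100
Gen 1 (rule 218): 1011001110
Gen 2 (rule 62): 1110111001
Gen 3 (rule 218): 1110111110
Gen 4 (rule 62): 1001100001
Gen 5 (rule 218): 0111110010
Gen 6 (rule 62): 1100001111
Gen 7 (rule 218): 1110011111
Gen 8 (rule 62): 1001110000
Gen 9 (rule 218): 0111111000
Gen 10 (rule 62): 1100000100
Gen 11 (rule 218): 1110001010
Gen 12 (rule 62): 1001011111
Gen 13 (rule 218): 0110011111
Gen 14 (rule 62): 1101110000
Gen 15 (rule 218): 1101111000

Answer: none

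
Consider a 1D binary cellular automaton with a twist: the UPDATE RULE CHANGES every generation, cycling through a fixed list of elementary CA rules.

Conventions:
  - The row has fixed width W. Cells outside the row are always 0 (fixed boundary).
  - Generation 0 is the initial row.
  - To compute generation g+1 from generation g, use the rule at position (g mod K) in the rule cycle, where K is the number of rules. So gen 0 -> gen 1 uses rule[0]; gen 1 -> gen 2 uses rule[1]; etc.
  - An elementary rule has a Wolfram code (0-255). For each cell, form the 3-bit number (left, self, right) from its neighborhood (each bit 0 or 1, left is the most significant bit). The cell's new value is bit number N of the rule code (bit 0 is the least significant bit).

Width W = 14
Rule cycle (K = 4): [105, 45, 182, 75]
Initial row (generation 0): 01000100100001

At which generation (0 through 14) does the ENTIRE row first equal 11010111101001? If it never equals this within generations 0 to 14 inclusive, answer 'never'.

Answer: 2

Derivation:
Gen 0: 01000100100001
Gen 1 (rule 105): 00010000001100
Gen 2 (rule 45): 11010111101001
Gen 3 (rule 182): 00111011011111
Gen 4 (rule 75): 11101011010001
Gen 5 (rule 105): 10110111100100
Gen 6 (rule 45): 11101100000101
Gen 7 (rule 182): 01010010001111
Gen 8 (rule 75): 10000100111001
Gen 9 (rule 105): 00110000101000
Gen 10 (rule 45): 10100110111011
Gen 11 (rule 182): 11111001010100
Gen 12 (rule 75): 10001010000001
Gen 13 (rule 105): 00100100111100
Gen 14 (rule 45): 10100100100001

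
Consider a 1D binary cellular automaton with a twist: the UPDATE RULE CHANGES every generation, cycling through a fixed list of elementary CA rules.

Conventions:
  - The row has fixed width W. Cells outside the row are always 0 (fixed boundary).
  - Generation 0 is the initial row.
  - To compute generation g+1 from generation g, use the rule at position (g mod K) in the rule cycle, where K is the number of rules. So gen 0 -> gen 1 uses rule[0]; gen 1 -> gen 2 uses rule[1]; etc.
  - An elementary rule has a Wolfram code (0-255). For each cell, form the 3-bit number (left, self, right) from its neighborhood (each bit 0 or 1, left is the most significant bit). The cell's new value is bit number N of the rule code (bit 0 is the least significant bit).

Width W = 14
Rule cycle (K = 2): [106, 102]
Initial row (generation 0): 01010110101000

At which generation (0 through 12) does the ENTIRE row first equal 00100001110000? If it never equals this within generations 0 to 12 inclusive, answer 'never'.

Gen 0: 01010110101000
Gen 1 (rule 106): 10101111010000
Gen 2 (rule 102): 11110001110000
Gen 3 (rule 106): 10010011010000
Gen 4 (rule 102): 10110101110000
Gen 5 (rule 106): 01111011010000
Gen 6 (rule 102): 10001101110000
Gen 7 (rule 106): 00011111010000
Gen 8 (rule 102): 00100001110000
Gen 9 (rule 106): 01000011010000
Gen 10 (rule 102): 11000101110000
Gen 11 (rule 106): 11001011010000
Gen 12 (rule 102): 01011101110000

Answer: 8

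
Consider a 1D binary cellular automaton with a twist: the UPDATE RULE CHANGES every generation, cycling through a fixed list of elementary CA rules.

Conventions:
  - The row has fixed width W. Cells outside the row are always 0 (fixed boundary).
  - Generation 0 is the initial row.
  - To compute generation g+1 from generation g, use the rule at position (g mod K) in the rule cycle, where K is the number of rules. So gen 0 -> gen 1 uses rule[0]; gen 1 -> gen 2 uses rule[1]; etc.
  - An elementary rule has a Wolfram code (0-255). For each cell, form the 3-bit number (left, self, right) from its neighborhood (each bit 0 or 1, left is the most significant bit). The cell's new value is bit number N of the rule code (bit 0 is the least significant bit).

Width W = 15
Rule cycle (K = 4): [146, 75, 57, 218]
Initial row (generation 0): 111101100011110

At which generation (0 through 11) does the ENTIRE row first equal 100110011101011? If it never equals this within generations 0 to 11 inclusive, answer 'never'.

Answer: 3

Derivation:
Gen 0: 111101100011110
Gen 1 (rule 146): 011000010101101
Gen 2 (rule 75): 111011100001100
Gen 3 (rule 57): 100110011101011
Gen 4 (rule 218): 011111111100011
Gen 5 (rule 146): 101111111010100
Gen 6 (rule 75): 001000001000001
Gen 7 (rule 57): 100111100111100
Gen 8 (rule 218): 011111111111110
Gen 9 (rule 146): 101111111111101
Gen 10 (rule 75): 001000000000100
Gen 11 (rule 57): 100111111110011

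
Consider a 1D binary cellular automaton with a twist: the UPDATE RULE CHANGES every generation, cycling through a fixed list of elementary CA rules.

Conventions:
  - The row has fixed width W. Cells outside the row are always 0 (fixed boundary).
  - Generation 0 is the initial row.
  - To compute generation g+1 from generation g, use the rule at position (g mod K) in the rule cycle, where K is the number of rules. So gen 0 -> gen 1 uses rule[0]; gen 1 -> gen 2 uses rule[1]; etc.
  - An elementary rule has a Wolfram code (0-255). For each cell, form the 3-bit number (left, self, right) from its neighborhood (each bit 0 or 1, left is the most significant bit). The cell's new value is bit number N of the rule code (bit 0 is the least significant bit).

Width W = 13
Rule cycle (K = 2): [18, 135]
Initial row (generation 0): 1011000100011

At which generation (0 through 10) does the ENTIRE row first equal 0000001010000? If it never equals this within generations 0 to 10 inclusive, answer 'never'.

Answer: never

Derivation:
Gen 0: 1011000100011
Gen 1 (rule 18): 0000101010100
Gen 2 (rule 135): 1111101010101
Gen 3 (rule 18): 0000000000000
Gen 4 (rule 135): 1111111111111
Gen 5 (rule 18): 0000000000000
Gen 6 (rule 135): 1111111111111
Gen 7 (rule 18): 0000000000000
Gen 8 (rule 135): 1111111111111
Gen 9 (rule 18): 0000000000000
Gen 10 (rule 135): 1111111111111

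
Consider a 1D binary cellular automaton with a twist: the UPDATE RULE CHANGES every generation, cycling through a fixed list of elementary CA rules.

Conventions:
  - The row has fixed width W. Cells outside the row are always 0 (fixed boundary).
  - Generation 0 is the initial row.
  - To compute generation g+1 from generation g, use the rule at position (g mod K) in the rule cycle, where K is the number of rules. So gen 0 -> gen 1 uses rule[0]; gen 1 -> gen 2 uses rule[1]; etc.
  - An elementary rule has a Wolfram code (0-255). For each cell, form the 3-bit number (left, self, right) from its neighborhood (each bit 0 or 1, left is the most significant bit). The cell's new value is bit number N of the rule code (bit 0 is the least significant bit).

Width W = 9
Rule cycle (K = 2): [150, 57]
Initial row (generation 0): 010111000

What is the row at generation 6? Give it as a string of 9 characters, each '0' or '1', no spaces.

Gen 0: 010111000
Gen 1 (rule 150): 110010100
Gen 2 (rule 57): 101001011
Gen 3 (rule 150): 101111000
Gen 4 (rule 57): 011000111
Gen 5 (rule 150): 100101010
Gen 6 (rule 57): 010010101

Answer: 010010101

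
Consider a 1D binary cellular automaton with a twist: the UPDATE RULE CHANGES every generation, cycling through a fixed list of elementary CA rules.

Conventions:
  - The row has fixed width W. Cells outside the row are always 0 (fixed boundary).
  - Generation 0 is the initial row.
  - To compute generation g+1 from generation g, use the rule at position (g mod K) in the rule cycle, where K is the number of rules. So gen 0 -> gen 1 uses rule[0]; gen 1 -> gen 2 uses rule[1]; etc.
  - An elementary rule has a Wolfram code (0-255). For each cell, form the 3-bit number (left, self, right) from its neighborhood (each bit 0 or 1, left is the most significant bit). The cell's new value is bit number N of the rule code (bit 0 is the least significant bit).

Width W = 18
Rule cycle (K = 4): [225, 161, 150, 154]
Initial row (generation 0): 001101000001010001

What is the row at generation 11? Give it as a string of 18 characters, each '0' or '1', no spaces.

Gen 0: 001101000001010001
Gen 1 (rule 225): 100110011100100100
Gen 2 (rule 161): 000000001000000001
Gen 3 (rule 150): 000000011100000011
Gen 4 (rule 154): 000000111010000110
Gen 5 (rule 225): 111110011100110010
Gen 6 (rule 161): 011100001000000000
Gen 7 (rule 150): 101010011100000000
Gen 8 (rule 154): 000001111010000000
Gen 9 (rule 225): 111100111100111111
Gen 10 (rule 161): 011000011000011110
Gen 11 (rule 150): 100100100100101101

Answer: 100100100100101101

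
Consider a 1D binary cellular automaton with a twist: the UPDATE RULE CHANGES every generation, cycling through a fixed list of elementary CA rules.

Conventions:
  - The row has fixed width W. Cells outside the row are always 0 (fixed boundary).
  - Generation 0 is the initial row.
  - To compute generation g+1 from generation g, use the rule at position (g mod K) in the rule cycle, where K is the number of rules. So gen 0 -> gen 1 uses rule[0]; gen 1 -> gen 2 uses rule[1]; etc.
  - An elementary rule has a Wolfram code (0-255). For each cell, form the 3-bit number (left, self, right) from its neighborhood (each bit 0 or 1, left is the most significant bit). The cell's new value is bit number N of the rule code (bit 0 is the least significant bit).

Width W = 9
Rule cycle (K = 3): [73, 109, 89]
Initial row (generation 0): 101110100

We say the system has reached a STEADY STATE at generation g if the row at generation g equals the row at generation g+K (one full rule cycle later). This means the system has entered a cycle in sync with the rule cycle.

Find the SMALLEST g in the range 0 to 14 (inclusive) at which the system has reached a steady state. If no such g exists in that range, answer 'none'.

Answer: 2

Derivation:
Gen 0: 101110100
Gen 1 (rule 73): 001010001
Gen 2 (rule 109): 101110101
Gen 3 (rule 89): 001010000
Gen 4 (rule 73): 100000111
Gen 5 (rule 109): 101110101
Gen 6 (rule 89): 001010000
Gen 7 (rule 73): 100000111
Gen 8 (rule 109): 101110101
Gen 9 (rule 89): 001010000
Gen 10 (rule 73): 100000111
Gen 11 (rule 109): 101110101
Gen 12 (rule 89): 001010000
Gen 13 (rule 73): 100000111
Gen 14 (rule 109): 101110101
Gen 15 (rule 89): 001010000
Gen 16 (rule 73): 100000111
Gen 17 (rule 109): 101110101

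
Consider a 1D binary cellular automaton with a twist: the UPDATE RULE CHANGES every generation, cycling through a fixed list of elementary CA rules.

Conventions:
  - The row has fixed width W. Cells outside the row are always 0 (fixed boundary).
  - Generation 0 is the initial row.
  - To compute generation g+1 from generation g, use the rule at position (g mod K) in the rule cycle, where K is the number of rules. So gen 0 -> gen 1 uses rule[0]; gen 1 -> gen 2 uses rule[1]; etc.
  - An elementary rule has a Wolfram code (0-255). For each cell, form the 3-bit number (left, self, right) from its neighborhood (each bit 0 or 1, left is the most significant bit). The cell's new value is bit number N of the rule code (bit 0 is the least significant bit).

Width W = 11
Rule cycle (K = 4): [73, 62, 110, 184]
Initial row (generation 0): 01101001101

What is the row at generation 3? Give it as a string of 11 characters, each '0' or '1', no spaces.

Answer: 11110111110

Derivation:
Gen 0: 01101001101
Gen 1 (rule 73): 01100001100
Gen 2 (rule 62): 11010011010
Gen 3 (rule 110): 11110111110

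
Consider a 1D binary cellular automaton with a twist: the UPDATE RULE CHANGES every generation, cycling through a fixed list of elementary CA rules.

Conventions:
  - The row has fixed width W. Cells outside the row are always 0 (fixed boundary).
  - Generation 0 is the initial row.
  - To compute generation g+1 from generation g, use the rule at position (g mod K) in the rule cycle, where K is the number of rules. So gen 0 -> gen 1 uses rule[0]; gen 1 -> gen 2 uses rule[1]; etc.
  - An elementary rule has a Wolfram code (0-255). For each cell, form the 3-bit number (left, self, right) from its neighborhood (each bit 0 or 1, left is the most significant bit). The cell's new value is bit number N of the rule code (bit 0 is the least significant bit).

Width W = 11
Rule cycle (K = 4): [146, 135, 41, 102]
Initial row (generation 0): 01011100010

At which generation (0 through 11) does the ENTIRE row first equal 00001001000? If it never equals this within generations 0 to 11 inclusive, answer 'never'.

Gen 0: 01011100010
Gen 1 (rule 146): 10001010101
Gen 2 (rule 135): 10111010101
Gen 3 (rule 41): 01100101010
Gen 4 (rule 102): 10101111110
Gen 5 (rule 146): 00000111101
Gen 6 (rule 135): 11111011001
Gen 7 (rule 41): 10000110000
Gen 8 (rule 102): 10001010000
Gen 9 (rule 146): 01010001000
Gen 10 (rule 135): 11010111011
Gen 11 (rule 41): 10101100110

Answer: never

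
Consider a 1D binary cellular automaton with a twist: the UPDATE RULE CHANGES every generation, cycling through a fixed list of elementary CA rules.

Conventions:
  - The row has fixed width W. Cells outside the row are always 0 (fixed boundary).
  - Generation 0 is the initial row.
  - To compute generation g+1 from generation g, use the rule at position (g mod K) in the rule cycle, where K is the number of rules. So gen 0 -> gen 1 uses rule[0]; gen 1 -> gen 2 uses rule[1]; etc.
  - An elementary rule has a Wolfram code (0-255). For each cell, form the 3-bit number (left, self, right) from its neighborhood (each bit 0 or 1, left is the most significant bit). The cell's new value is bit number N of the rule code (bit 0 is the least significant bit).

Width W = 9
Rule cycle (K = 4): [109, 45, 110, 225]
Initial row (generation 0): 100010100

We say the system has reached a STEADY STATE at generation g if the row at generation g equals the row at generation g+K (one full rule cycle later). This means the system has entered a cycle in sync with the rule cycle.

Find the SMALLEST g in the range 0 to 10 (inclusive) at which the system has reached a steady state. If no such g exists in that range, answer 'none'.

Answer: none

Derivation:
Gen 0: 100010100
Gen 1 (rule 109): 101011101
Gen 2 (rule 45): 111110011
Gen 3 (rule 110): 100010111
Gen 4 (rule 225): 001001011
Gen 5 (rule 109): 101001111
Gen 6 (rule 45): 111001000
Gen 7 (rule 110): 101011000
Gen 8 (rule 225): 010101011
Gen 9 (rule 109): 011111111
Gen 10 (rule 45): 010000000
Gen 11 (rule 110): 110000000
Gen 12 (rule 225): 010111111
Gen 13 (rule 109): 011100001
Gen 14 (rule 45): 010001101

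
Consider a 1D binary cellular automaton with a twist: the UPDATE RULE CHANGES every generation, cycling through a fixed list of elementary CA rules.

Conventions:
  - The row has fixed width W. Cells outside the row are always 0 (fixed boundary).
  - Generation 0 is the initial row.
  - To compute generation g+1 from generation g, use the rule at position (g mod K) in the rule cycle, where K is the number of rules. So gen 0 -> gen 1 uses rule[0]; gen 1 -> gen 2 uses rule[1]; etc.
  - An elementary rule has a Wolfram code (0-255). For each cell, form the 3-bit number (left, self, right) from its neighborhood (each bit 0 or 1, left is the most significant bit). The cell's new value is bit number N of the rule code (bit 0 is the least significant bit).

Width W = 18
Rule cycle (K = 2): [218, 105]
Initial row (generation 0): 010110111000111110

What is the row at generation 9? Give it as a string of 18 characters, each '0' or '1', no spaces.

Answer: 001111000111000010

Derivation:
Gen 0: 010110111000111110
Gen 1 (rule 218): 100110111101111111
Gen 2 (rule 105): 000111100111000001
Gen 3 (rule 218): 001111111111100010
Gen 4 (rule 105): 101000000000101000
Gen 5 (rule 218): 000100000001000100
Gen 6 (rule 105): 110001111100010001
Gen 7 (rule 218): 111011111110101010
Gen 8 (rule 105): 101110000011010100
Gen 9 (rule 218): 001111000111000010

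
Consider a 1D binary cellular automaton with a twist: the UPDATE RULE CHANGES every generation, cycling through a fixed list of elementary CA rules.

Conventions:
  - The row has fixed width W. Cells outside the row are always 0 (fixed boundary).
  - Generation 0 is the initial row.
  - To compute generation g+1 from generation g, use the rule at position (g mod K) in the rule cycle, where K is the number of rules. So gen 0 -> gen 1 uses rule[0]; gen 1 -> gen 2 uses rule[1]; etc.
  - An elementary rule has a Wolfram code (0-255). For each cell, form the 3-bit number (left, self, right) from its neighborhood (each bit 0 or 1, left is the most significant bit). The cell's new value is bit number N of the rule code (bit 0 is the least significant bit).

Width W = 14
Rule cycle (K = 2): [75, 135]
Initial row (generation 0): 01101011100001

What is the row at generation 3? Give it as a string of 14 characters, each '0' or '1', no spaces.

Gen 0: 01101011100001
Gen 1 (rule 75): 11100010101110
Gen 2 (rule 135): 01001110100100
Gen 3 (rule 75): 10011010001001

Answer: 10011010001001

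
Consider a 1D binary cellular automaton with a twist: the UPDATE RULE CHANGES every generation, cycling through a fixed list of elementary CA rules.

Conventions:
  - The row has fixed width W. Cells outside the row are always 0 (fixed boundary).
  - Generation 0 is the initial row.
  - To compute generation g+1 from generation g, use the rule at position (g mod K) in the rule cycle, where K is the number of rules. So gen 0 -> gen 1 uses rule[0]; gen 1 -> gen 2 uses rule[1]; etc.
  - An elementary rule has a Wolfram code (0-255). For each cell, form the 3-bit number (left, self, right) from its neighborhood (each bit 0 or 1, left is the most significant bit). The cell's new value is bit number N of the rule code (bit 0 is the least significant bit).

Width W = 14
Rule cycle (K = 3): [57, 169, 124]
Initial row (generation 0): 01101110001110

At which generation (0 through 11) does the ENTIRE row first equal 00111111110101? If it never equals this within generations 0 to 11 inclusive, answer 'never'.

Answer: 9

Derivation:
Gen 0: 01101110001110
Gen 1 (rule 57): 01011001101001
Gen 2 (rule 169): 00110001010000
Gen 3 (rule 124): 00111001111000
Gen 4 (rule 57): 10100101000111
Gen 5 (rule 169): 01000010010110
Gen 6 (rule 124): 01100011011111
Gen 7 (rule 57): 01011010110000
Gen 8 (rule 169): 00110101100111
Gen 9 (rule 124): 00111111110101
Gen 10 (rule 57): 10100000001010
Gen 11 (rule 169): 01001111100100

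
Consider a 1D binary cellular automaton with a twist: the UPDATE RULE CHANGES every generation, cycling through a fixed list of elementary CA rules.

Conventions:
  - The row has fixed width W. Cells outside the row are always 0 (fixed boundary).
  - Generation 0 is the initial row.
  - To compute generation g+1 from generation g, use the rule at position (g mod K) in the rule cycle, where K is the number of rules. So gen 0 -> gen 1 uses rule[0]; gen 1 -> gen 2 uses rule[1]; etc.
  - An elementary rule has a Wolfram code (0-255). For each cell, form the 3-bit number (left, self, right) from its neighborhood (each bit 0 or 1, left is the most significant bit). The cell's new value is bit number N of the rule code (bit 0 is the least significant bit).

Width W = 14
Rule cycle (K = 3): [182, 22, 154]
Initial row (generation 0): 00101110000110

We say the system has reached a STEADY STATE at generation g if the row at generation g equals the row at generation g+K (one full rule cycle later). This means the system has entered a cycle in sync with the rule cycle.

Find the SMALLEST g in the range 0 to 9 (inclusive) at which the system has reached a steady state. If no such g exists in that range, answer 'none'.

Gen 0: 00101110000110
Gen 1 (rule 182): 01110101001001
Gen 2 (rule 22): 10000101111111
Gen 3 (rule 154): 01001001111110
Gen 4 (rule 182): 11111110111101
Gen 5 (rule 22): 00000000000001
Gen 6 (rule 154): 00000000000010
Gen 7 (rule 182): 00000000000111
Gen 8 (rule 22): 00000000001000
Gen 9 (rule 154): 00000000010100
Gen 10 (rule 182): 00000000111110
Gen 11 (rule 22): 00000001000001
Gen 12 (rule 154): 00000010100010

Answer: none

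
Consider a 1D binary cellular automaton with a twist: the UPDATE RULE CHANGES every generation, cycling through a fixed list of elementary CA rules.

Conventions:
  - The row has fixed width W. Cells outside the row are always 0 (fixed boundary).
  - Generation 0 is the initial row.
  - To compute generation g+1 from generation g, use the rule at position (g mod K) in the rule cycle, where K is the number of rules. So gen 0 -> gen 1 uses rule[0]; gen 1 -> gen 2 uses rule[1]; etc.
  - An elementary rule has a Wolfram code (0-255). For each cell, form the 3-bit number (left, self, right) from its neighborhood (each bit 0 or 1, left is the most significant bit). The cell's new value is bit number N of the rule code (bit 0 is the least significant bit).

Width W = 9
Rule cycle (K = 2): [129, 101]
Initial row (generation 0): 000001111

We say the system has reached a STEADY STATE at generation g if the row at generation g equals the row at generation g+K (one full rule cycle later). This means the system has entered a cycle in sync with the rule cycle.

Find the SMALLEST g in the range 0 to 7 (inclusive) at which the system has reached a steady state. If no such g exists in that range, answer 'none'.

Gen 0: 000001111
Gen 1 (rule 129): 111100110
Gen 2 (rule 101): 000100010
Gen 3 (rule 129): 110001000
Gen 4 (rule 101): 010101011
Gen 5 (rule 129): 000000000
Gen 6 (rule 101): 111111111
Gen 7 (rule 129): 011111110
Gen 8 (rule 101): 000000010
Gen 9 (rule 129): 111111000

Answer: none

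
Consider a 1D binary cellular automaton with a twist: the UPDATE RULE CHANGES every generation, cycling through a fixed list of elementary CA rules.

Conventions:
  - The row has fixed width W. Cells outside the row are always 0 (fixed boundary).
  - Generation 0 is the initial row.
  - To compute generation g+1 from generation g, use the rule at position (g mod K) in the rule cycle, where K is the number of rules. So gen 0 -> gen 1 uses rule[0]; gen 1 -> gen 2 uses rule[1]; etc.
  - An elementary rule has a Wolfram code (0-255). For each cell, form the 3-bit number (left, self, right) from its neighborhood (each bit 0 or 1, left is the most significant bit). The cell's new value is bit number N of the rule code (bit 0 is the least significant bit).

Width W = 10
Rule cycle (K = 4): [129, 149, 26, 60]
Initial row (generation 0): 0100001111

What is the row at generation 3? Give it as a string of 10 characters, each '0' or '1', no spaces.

Gen 0: 0100001111
Gen 1 (rule 129): 0001100110
Gen 2 (rule 149): 1100010001
Gen 3 (rule 26): 1010101010

Answer: 1010101010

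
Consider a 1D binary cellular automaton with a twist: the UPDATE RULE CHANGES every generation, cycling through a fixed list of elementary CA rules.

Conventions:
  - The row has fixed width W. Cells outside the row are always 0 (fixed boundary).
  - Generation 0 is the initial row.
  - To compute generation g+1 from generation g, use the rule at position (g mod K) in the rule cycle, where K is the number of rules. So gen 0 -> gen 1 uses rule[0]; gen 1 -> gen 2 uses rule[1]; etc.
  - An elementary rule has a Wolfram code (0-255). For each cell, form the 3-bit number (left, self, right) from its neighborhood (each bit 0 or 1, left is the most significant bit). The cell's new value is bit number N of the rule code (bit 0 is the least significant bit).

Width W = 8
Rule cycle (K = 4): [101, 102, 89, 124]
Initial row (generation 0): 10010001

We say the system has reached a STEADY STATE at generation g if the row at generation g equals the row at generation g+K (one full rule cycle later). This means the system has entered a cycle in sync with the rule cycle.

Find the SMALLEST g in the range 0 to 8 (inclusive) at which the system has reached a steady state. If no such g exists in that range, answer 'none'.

Gen 0: 10010001
Gen 1 (rule 101): 10010101
Gen 2 (rule 102): 10111111
Gen 3 (rule 89): 00100001
Gen 4 (rule 124): 00110001
Gen 5 (rule 101): 10010101
Gen 6 (rule 102): 10111111
Gen 7 (rule 89): 00100001
Gen 8 (rule 124): 00110001
Gen 9 (rule 101): 10010101
Gen 10 (rule 102): 10111111
Gen 11 (rule 89): 00100001
Gen 12 (rule 124): 00110001

Answer: 1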